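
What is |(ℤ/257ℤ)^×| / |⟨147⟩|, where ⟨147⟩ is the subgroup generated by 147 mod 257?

1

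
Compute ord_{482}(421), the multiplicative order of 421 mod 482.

40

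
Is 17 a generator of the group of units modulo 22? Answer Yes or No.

Yes

φ(22) = φ(2)·φ(11) = 1·10 = 10 = 2 · 5.
Test 17^(10/q) mod 22 for each prime factor q of 10:
17^5 ≡ 21 (mod 22)  [q = 2: ≢ 1 ✓]
17^2 ≡ 3 (mod 22)  [q = 5: ≢ 1 ✓]
Every test exponent gives a nontrivial residue, hence 17 generates the full group.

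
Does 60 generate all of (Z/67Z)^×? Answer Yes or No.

φ(67) = 67 − 1 = 66 = 2 · 3 · 11.
60 is a primitive root mod 67 iff 60^(φ(67)/q) ≢ 1 for every prime q | φ(67), i.e. q ∈ {2, 3, 11}.
60^33 ≡ 1 (mod 67)  [q = 2: ≡ 1 ✗]
60^22 ≡ 29 (mod 67)  [q = 3: ≢ 1 ✓]
60^6 ≡ 64 (mod 67)  [q = 11: ≢ 1 ✓]
The check at q = 2 fails, so 60 generates a proper subgroup.

No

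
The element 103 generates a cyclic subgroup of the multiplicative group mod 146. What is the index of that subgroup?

By Lagrange's theorem, ord_146(103) divides φ(146) = φ(2)·φ(73) = 1·72 = 72 = 2^3 · 3^2.
Divisors of 72: 1, 2, 3, 4, 6, 8, 9, 12, 18, 24, 36, 72.
Evaluate successive powers at the divisors of 72:
103^1 ≡ 103
103^2 ≡ 97
103^3 ≡ 63
103^4 ≡ 65
103^6 ≡ 27
103^8 ≡ 137
103^9 ≡ 95
103^12 ≡ 145
103^18 ≡ 119
103^24 ≡ 1
The order of 103 is 24, so the subgroup it generates has 24 elements.
[(Z/146Z)^× : ⟨103⟩] = 72/24 = 3.

3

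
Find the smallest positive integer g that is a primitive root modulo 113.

3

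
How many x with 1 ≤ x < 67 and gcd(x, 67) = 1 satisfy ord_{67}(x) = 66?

φ(67) = 67 − 1 = 66 = 2 · 3 · 11.
In a cyclic group of order 66, there are φ(d) elements of order d for each divisor d of 66, and zero for non-divisors.
66 = 2 · 3 · 11 divides 66, and φ(66) = 20.

20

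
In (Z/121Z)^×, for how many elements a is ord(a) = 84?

0

φ(121) = φ(11^2) = 11·(11−1) = 110 = 2 · 5 · 11.
Since (Z/121Z)^× is cyclic of order 110, the number of elements of order d is φ(d) when d | 110 and 0 otherwise.
84 does not divide 110, so no element of (Z/121Z)^× has order 84.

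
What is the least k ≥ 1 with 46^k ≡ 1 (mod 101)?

The order of 46 must divide φ(101) = 101 − 1 = 100 = 2^2 · 5^2.
Divisors of 100: 1, 2, 4, 5, 10, 20, 25, 50, 100.
Compute 46^d (mod 101) for the divisors d until we hit 1:
46^1 ≡ 46 (mod 101)
46^2 ≡ 96 (mod 101)
46^4 ≡ 25 (mod 101)
46^5 ≡ 39 (mod 101)
46^10 ≡ 6 (mod 101)
46^20 ≡ 36 (mod 101)
46^25 ≡ 91 (mod 101)
46^50 ≡ 100 (mod 101)
46^100 ≡ 1 (mod 101) ✓
Hence ord(46) = 100.

100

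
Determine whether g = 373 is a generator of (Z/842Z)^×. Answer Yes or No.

No

φ(842) = φ(2)·φ(421) = 1·420 = 420 = 2^2 · 3 · 5 · 7.
373 is a primitive root mod 842 iff 373^(φ(842)/q) ≢ 1 for every prime q | φ(842), i.e. q ∈ {2, 3, 5, 7}.
373^210 ≡ 1 (mod 842)  [q = 2: ≡ 1 ✗]
373^140 ≡ 1 (mod 842)  [q = 3: ≡ 1 ✗]
373^84 ≡ 775 (mod 842)  [q = 5: ≢ 1 ✓]
373^60 ≡ 75 (mod 842)  [q = 7: ≢ 1 ✓]
373^210 ≡ 1 shows ord(373) | 210, strictly less than φ(842); not a primitive root.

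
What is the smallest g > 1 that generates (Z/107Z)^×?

φ(107) = 107 − 1 = 106 = 2 · 53.
Test candidates g = 2, 3, … against the prime factors q ∈ {2, 53} of φ(107): g is a generator iff g^(106/q) ≢ 1 for every such q.
g = 2: 2^53 ≡ 106; 2^2 ≡ 4 — none is 1, so 2 is a primitive root.
So 2 is the smallest generator of (Z/107Z)^×.

2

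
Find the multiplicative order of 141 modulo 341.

The order of 141 must divide φ(341) = φ(11·31) = (11−1)·(31−1) = 10·30 = 300 = 2^2 · 3 · 5^2.
Divisors of 300: 1, 2, 3, 4, 5, 6, 10, 12, 15, 20, 25, 30, 50, 60, 75, 100, 150, 300.
Compute 141^d (mod 341) for the divisors d until we hit 1:
141^1 ≡ 141 (mod 341)
141^2 ≡ 103 (mod 341)
141^3 ≡ 201 (mod 341)
141^4 ≡ 38 (mod 341)
141^5 ≡ 243 (mod 341)
141^6 ≡ 163 (mod 341)
141^10 ≡ 56 (mod 341)
141^12 ≡ 312 (mod 341)
141^15 ≡ 309 (mod 341)
141^20 ≡ 67 (mod 341)
141^25 ≡ 254 (mod 341)
141^30 ≡ 1 (mod 341) ✓
So ord_341(141) = 30.

30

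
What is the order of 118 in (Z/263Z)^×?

262

Since 118 ∈ (Z/263Z)^×, its order divides φ(263) = 263 − 1 = 262 = 2 · 131.
Divisors of 262: 1, 2, 131, 262.
Evaluate successive powers at the divisors of 262:
118^1 ≡ 118 (mod 263)
118^2 ≡ 248 (mod 263)
118^131 ≡ 262 (mod 263)
118^262 ≡ 1 (mod 263) ✓
Therefore the multiplicative order of 118 modulo 263 is 262.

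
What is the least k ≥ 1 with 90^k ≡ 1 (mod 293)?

The order of 90 must divide φ(293) = 293 − 1 = 292 = 2^2 · 73.
Divisors of 292: 1, 2, 4, 73, 146, 292.
Evaluate successive powers at the divisors of 292:
90^1 ≡ 90
90^2 ≡ 189
90^4 ≡ 268
90^73 ≡ 1
Therefore the multiplicative order of 90 modulo 293 is 73.

73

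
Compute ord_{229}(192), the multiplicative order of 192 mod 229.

ord(192) | φ(229) = 229 − 1 = 228 = 2^2 · 3 · 19.
Divisors of 228: 1, 2, 3, 4, 6, 12, 19, 38, 57, 76, 114, 228.
Test each divisor d:
192^1 ≡ 192 (mod 229)
192^2 ≡ 224 (mod 229)
192^3 ≡ 185 (mod 229)
192^4 ≡ 25 (mod 229)
192^6 ≡ 104 (mod 229)
192^12 ≡ 53 (mod 229)
192^19 ≡ 95 (mod 229)
192^38 ≡ 94 (mod 229)
192^57 ≡ 228 (mod 229)
192^76 ≡ 134 (mod 229)
192^114 ≡ 1 (mod 229) ✓
The smallest such exponent is 114, so the order of 192 is 114.

114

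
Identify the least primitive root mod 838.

φ(838) = φ(2)·φ(419) = 1·418 = 418 = 2 · 11 · 19.
Test candidates g = 2, 3, … against the prime factors q ∈ {2, 11, 19} of φ(838): g is a generator iff g^(418/q) ≢ 1 for every such q.
g = 2: gcd(2, 838) = 2 > 1, not a unit — skip.
g = 3: 3^209 ≡ 1 — hits 1, so not a primitive root.
g = 4: gcd(4, 838) = 2 > 1, not a unit — skip.
g = 5: 5^209 ≡ 1 — hits 1, so not a primitive root.
g = 6: gcd(6, 838) = 2 > 1, not a unit — skip.
g = 7: 7^209 ≡ 1 — hits 1, so not a primitive root.
g = 8: gcd(8, 838) = 2 > 1, not a unit — skip.
g = 9: 9^209 ≡ 1 — hits 1, so not a primitive root.
g = 10: gcd(10, 838) = 2 > 1, not a unit — skip.
g = 11: 11^209 ≡ 837; 11^38 ≡ 753; 11^22 ≡ 7 — none is 1, so 11 is a primitive root.
So 11 is the smallest generator of (Z/838Z)^×.

11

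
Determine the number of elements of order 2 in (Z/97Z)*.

1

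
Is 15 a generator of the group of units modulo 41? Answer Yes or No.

Yes

φ(41) = 41 − 1 = 40 = 2^3 · 5.
It suffices to check that the order of 15 is not a proper divisor of 40: compute 15^(40/q) for q ∈ {2, 5}.
15^20 ≡ 40 (mod 41)  [q = 2: ≢ 1 ✓]
15^8 ≡ 18 (mod 41)  [q = 5: ≢ 1 ✓]
Every test exponent gives a nontrivial residue, hence 15 generates the full group.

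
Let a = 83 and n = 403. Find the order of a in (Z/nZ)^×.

The order of 83 must divide φ(403) = φ(13·31) = (13−1)·(31−1) = 12·30 = 360 = 2^3 · 3^2 · 5.
Divisors of 360: 1, 2, 3, 4, 5, 6, 8, 9, 10, 12, 15, 18, 20, 24, 30, 36, 40, 45, 60, 72, 90, 120, 180, 360.
Check 83^d mod 403 for each divisor in increasing order:
83^1 ≡ 83
83^2 ≡ 38
83^3 ≡ 333
83^4 ≡ 235
83^5 ≡ 161
83^6 ≡ 64
83^8 ≡ 14
83^9 ≡ 356
83^10 ≡ 129
83^12 ≡ 66
83^15 ≡ 216
83^18 ≡ 194
83^20 ≡ 118
83^24 ≡ 326
83^30 ≡ 311
83^36 ≡ 157
83^40 ≡ 222
83^45 ≡ 278
83^60 ≡ 1
Therefore the multiplicative order of 83 modulo 403 is 60.

60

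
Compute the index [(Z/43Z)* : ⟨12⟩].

Since 12 ∈ (Z/43Z)^×, its order divides φ(43) = 43 − 1 = 42 = 2 · 3 · 7.
Divisors of 42: 1, 2, 3, 6, 7, 14, 21, 42.
Test each divisor d:
12^1 ≡ 12 (mod 43)
12^2 ≡ 15 (mod 43)
12^3 ≡ 8 (mod 43)
12^6 ≡ 21 (mod 43)
12^7 ≡ 37 (mod 43)
12^14 ≡ 36 (mod 43)
12^21 ≡ 42 (mod 43)
12^42 ≡ 1 (mod 43) ✓
Thus |⟨12⟩| = ord(12) = 42.
The index is φ(43) / ord(12) = 42 / 42 = 1.

1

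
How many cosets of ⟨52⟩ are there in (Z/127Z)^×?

14

The order of 52 must divide φ(127) = 127 − 1 = 126 = 2 · 3^2 · 7.
Divisors of 126: 1, 2, 3, 6, 7, 9, 14, 18, 21, 42, 63, 126.
Compute 52^d (mod 127) for the divisors d until we hit 1:
52^1 ≡ 52 (mod 127)
52^2 ≡ 37 (mod 127)
52^3 ≡ 19 (mod 127)
52^6 ≡ 107 (mod 127)
52^7 ≡ 103 (mod 127)
52^9 ≡ 1 (mod 127) ✓
The order of 52 is 9, so the subgroup it generates has 9 elements.
[(Z/127Z)^× : ⟨52⟩] = 126/9 = 14.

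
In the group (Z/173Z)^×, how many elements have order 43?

42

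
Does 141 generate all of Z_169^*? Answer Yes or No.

φ(169) = φ(13^2) = 13·(13−1) = 156 = 2^2 · 3 · 13.
An element g generates (Z/169Z)^× iff g^(156/q) ≢ 1 (mod 169) for each prime q ∈ {2, 3, 13}.
141^78 ≡ 168 (mod 169)  [q = 2: ≢ 1 ✓]
141^52 ≡ 146 (mod 169)  [q = 3: ≢ 1 ✓]
141^12 ≡ 27 (mod 169)  [q = 13: ≢ 1 ✓]
All checks pass, so 141 has order 156 and is a primitive root modulo 169.

Yes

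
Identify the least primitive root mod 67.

φ(67) = 67 − 1 = 66 = 2 · 3 · 11.
Test candidates g = 2, 3, … against the prime factors q ∈ {2, 3, 11} of φ(67): g is a generator iff g^(66/q) ≢ 1 for every such q.
g = 2: 2^33 ≡ 66; 2^22 ≡ 37; 2^6 ≡ 64 — none is 1, so 2 is a primitive root.
The smallest primitive root modulo 67 is 2.

2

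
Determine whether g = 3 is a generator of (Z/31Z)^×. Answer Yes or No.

Yes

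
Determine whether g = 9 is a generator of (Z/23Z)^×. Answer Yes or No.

No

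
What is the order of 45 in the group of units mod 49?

42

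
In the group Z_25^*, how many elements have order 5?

4

φ(25) = φ(5^2) = 5·(5−1) = 20 = 2^2 · 5.
In a cyclic group of order 20, there are φ(d) elements of order d for each divisor d of 20, and zero for non-divisors.
5 | 20, and φ(5) = 5 − 1 = 4.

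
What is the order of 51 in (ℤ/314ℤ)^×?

ord(51) | φ(314) = φ(2)·φ(157) = 1·156 = 156 = 2^2 · 3 · 13.
Divisors of 156: 1, 2, 3, 4, 6, 12, 13, 26, 39, 52, 78, 156.
Compute 51^d (mod 314) for the divisors d until we hit 1:
51^1 ≡ 51 (mod 314)
51^2 ≡ 89 (mod 314)
51^3 ≡ 143 (mod 314)
51^4 ≡ 71 (mod 314)
51^6 ≡ 39 (mod 314)
51^12 ≡ 265 (mod 314)
51^13 ≡ 13 (mod 314)
51^26 ≡ 169 (mod 314)
51^39 ≡ 313 (mod 314)
51^52 ≡ 301 (mod 314)
51^78 ≡ 1 (mod 314) ✓
The smallest such exponent is 78, so the order of 51 is 78.

78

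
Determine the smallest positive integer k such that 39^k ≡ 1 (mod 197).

Since 39 ∈ (Z/197Z)^×, its order divides φ(197) = 197 − 1 = 196 = 2^2 · 7^2.
Divisors of 196: 1, 2, 4, 7, 14, 28, 49, 98, 196.
Test each divisor d:
39^1 ≡ 39 (mod 197)
39^2 ≡ 142 (mod 197)
39^4 ≡ 70 (mod 197)
39^7 ≡ 161 (mod 197)
39^14 ≡ 114 (mod 197)
39^28 ≡ 191 (mod 197)
39^49 ≡ 196 (mod 197)
39^98 ≡ 1 (mod 197) ✓
The smallest such exponent is 98, so the order of 39 is 98.

98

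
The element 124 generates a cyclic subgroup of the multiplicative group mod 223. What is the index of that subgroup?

ord(124) | φ(223) = 223 − 1 = 222 = 2 · 3 · 37.
Divisors of 222: 1, 2, 3, 6, 37, 74, 111, 222.
Check 124^d mod 223 for each divisor in increasing order:
124^1 ≡ 124
124^2 ≡ 212
124^3 ≡ 197
124^6 ≡ 7
124^37 ≡ 39
124^74 ≡ 183
124^111 ≡ 1
So ord_223(124) = 111, hence |⟨124⟩| = 111.
The index is φ(223) / ord(124) = 222 / 111 = 2.

2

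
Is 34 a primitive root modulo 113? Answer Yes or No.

φ(113) = 113 − 1 = 112 = 2^4 · 7.
Test 34^(112/q) mod 113 for each prime factor q of 112:
34^56 ≡ 112 (mod 113)  [q = 2: ≢ 1 ✓]
34^16 ≡ 16 (mod 113)  [q = 7: ≢ 1 ✓]
Every test exponent gives a nontrivial residue, hence 34 generates the full group.

Yes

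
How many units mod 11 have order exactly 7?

0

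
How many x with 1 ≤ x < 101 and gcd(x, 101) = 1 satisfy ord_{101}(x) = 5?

φ(101) = 101 − 1 = 100 = 2^2 · 5^2.
In a cyclic group of order 100, there are φ(d) elements of order d for each divisor d of 100, and zero for non-divisors.
5 | 100, and φ(5) = 5 − 1 = 4.

4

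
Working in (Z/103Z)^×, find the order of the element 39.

34

The order of 39 must divide φ(103) = 103 − 1 = 102 = 2 · 3 · 17.
Divisors of 102: 1, 2, 3, 6, 17, 34, 51, 102.
Compute 39^d (mod 103) for the divisors d until we hit 1:
39^1 ≡ 39
39^2 ≡ 79
39^3 ≡ 94
39^6 ≡ 81
39^17 ≡ 102
39^34 ≡ 1
Hence ord(39) = 34.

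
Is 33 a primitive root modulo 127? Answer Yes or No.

φ(127) = 127 − 1 = 126 = 2 · 3^2 · 7.
Test 33^(126/q) mod 127 for each prime factor q of 126:
33^63 ≡ 126 (mod 127)  [q = 2: ≢ 1 ✓]
33^42 ≡ 1 (mod 127)  [q = 3: ≡ 1 ✗]
33^18 ≡ 32 (mod 127)  [q = 7: ≢ 1 ✓]
33^42 ≡ 1 shows ord(33) | 42, strictly less than φ(127); not a primitive root.

No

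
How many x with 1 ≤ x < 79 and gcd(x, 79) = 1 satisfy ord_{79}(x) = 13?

12

φ(79) = 79 − 1 = 78 = 2 · 3 · 13.
In a cyclic group of order 78, there are φ(d) elements of order d for each divisor d of 78, and zero for non-divisors.
13 | 78, and φ(13) = 13 − 1 = 12.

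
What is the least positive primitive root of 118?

φ(118) = φ(2)·φ(59) = 1·58 = 58 = 2 · 29.
g is a primitive root iff g^(58/q) ≢ 1 (mod 118) for each prime q ∈ {2, 29}.
g = 2: gcd(2, 118) = 2 > 1, not a unit — skip.
g = 3: 3^29 ≡ 1 — hits 1, so not a primitive root.
g = 4: gcd(4, 118) = 2 > 1, not a unit — skip.
g = 5: 5^29 ≡ 1 — hits 1, so not a primitive root.
g = 6: gcd(6, 118) = 2 > 1, not a unit — skip.
g = 7: 7^29 ≡ 1 — hits 1, so not a primitive root.
g = 8: gcd(8, 118) = 2 > 1, not a unit — skip.
g = 9: 9^29 ≡ 1 — hits 1, so not a primitive root.
g = 10: gcd(10, 118) = 2 > 1, not a unit — skip.
g = 11: 11^29 ≡ 117; 11^2 ≡ 3 — none is 1, so 11 is a primitive root.
So 11 is the smallest generator of (Z/118Z)^×.

11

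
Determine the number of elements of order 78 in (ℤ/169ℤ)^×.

φ(169) = φ(13^2) = 13·(13−1) = 156 = 2^2 · 3 · 13.
Since (Z/169Z)^× is cyclic of order 156, the number of elements of order d is φ(d) when d | 156 and 0 otherwise.
78 = 2 · 3 · 13 divides 156, and φ(78) = 24.

24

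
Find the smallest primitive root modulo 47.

5

φ(47) = 47 − 1 = 46 = 2 · 23.
Test candidates g = 2, 3, … against the prime factors q ∈ {2, 23} of φ(47): g is a generator iff g^(46/q) ≢ 1 for every such q.
g = 2: 2^23 ≡ 1 — hits 1, so not a primitive root.
g = 3: 3^23 ≡ 1 — hits 1, so not a primitive root.
g = 4: 4^23 ≡ 1 — hits 1, so not a primitive root.
g = 5: 5^23 ≡ 46; 5^2 ≡ 25 — none is 1, so 5 is a primitive root.
The smallest primitive root modulo 47 is 5.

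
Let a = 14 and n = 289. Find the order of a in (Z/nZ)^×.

272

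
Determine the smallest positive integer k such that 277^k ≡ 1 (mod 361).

ord(277) | φ(361) = φ(19^2) = 19·(19−1) = 342 = 2 · 3^2 · 19.
Divisors of 342: 1, 2, 3, 6, 9, 18, 19, 38, 57, 114, 171, 342.
Evaluate successive powers at the divisors of 342:
277^1 ≡ 277
277^2 ≡ 197
277^3 ≡ 58
277^6 ≡ 115
277^9 ≡ 172
277^18 ≡ 343
277^19 ≡ 68
277^38 ≡ 292
277^57 ≡ 1
So ord_361(277) = 57.

57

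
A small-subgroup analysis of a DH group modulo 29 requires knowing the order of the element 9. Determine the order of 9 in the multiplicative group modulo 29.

ord(9) | φ(29) = 29 − 1 = 28 = 2^2 · 7.
Divisors of 28: 1, 2, 4, 7, 14, 28.
Check 9^d mod 29 for each divisor in increasing order:
9^1 ≡ 9 (mod 29)
9^2 ≡ 23 (mod 29)
9^4 ≡ 7 (mod 29)
9^7 ≡ 28 (mod 29)
9^14 ≡ 1 (mod 29) ✓
So ord_29(9) = 14.

14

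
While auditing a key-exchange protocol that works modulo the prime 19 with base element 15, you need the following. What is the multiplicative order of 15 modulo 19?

By Lagrange's theorem, ord_19(15) divides φ(19) = 19 − 1 = 18 = 2 · 3^2.
Divisors of 18: 1, 2, 3, 6, 9, 18.
Check 15^d mod 19 for each divisor in increasing order:
15^1 ≡ 15 (mod 19)
15^2 ≡ 16 (mod 19)
15^3 ≡ 12 (mod 19)
15^6 ≡ 11 (mod 19)
15^9 ≡ 18 (mod 19)
15^18 ≡ 1 (mod 19) ✓
Therefore the multiplicative order of 15 modulo 19 is 18.

18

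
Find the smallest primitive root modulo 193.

5

φ(193) = 193 − 1 = 192 = 2^6 · 3.
g is a primitive root iff g^(192/q) ≢ 1 (mod 193) for each prime q ∈ {2, 3}.
g = 2: 2^96 ≡ 1 — hits 1, so not a primitive root.
g = 3: 3^96 ≡ 1 — hits 1, so not a primitive root.
g = 4: 4^96 ≡ 1 — hits 1, so not a primitive root.
g = 5: 5^96 ≡ 192; 5^64 ≡ 84 — none is 1, so 5 is a primitive root.
So 5 is the smallest generator of (Z/193Z)^×.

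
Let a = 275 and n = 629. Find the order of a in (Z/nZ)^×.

144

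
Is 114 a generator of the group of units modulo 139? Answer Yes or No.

Yes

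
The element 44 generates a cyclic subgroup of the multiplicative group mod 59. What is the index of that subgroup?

1

Since 44 ∈ (Z/59Z)^×, its order divides φ(59) = 59 − 1 = 58 = 2 · 29.
Divisors of 58: 1, 2, 29, 58.
Check 44^d mod 59 for each divisor in increasing order:
44^1 ≡ 44 (mod 59)
44^2 ≡ 48 (mod 59)
44^29 ≡ 58 (mod 59)
44^58 ≡ 1 (mod 59) ✓
So ord_59(44) = 58, hence |⟨44⟩| = 58.
The index is φ(59) / ord(44) = 58 / 58 = 1.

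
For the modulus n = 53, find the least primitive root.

2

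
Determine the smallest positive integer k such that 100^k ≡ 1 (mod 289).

136

The order of 100 must divide φ(289) = φ(17^2) = 17·(17−1) = 272 = 2^4 · 17.
Divisors of 272: 1, 2, 4, 8, 16, 17, 34, 68, 136, 272.
Test each divisor d:
100^1 ≡ 100 (mod 289)
100^2 ≡ 174 (mod 289)
100^4 ≡ 220 (mod 289)
100^8 ≡ 137 (mod 289)
100^16 ≡ 273 (mod 289)
100^17 ≡ 134 (mod 289)
100^34 ≡ 38 (mod 289)
100^68 ≡ 288 (mod 289)
100^136 ≡ 1 (mod 289) ✓
Therefore the multiplicative order of 100 modulo 289 is 136.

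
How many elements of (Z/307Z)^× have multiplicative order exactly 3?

2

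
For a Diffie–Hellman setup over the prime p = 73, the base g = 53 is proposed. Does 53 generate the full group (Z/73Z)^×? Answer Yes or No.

Yes

φ(73) = 73 − 1 = 72 = 2^3 · 3^2.
An element g generates (Z/73Z)^× iff g^(72/q) ≢ 1 (mod 73) for each prime q ∈ {2, 3}.
53^36 ≡ 72 (mod 73)  [q = 2: ≢ 1 ✓]
53^24 ≡ 64 (mod 73)  [q = 3: ≢ 1 ✓]
Every test exponent gives a nontrivial residue, hence 53 generates the full group.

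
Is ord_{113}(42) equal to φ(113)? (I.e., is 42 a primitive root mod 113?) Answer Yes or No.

No

φ(113) = 113 − 1 = 112 = 2^4 · 7.
An element g generates (Z/113Z)^× iff g^(112/q) ≢ 1 (mod 113) for each prime q ∈ {2, 7}.
42^56 ≡ 112 (mod 113)  [q = 2: ≢ 1 ✓]
42^16 ≡ 1 (mod 113)  [q = 7: ≡ 1 ✗]
42^16 ≡ 1 shows ord(42) | 16, strictly less than φ(113); not a primitive root.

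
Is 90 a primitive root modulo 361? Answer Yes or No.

Yes

φ(361) = φ(19^2) = 19·(19−1) = 342 = 2 · 3^2 · 19.
An element g generates (Z/361Z)^× iff g^(342/q) ≢ 1 (mod 361) for each prime q ∈ {2, 3, 19}.
90^171 ≡ 360 (mod 361)  [q = 2: ≢ 1 ✓]
90^114 ≡ 292 (mod 361)  [q = 3: ≢ 1 ✓]
90^18 ≡ 248 (mod 361)  [q = 19: ≢ 1 ✓]
All checks pass, so 90 has order 342 and is a primitive root modulo 361.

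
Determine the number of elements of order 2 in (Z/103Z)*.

φ(103) = 103 − 1 = 102 = 2 · 3 · 17.
(Z/103Z)^× is cyclic (|G| = 102); a cyclic group of order m has exactly φ(d) elements of each order d | m, and none otherwise.
2 | 102, and φ(2) = 2 − 1 = 1.

1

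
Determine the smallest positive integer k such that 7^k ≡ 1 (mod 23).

Since 7 ∈ (Z/23Z)^×, its order divides φ(23) = 23 − 1 = 22 = 2 · 11.
Divisors of 22: 1, 2, 11, 22.
Evaluate successive powers at the divisors of 22:
7^1 ≡ 7
7^2 ≡ 3
7^11 ≡ 22
7^22 ≡ 1
Therefore the multiplicative order of 7 modulo 23 is 22.

22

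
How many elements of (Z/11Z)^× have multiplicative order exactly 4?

0

φ(11) = 11 − 1 = 10 = 2 · 5.
(Z/11Z)^× is cyclic (|G| = 10); a cyclic group of order m has exactly φ(d) elements of each order d | m, and none otherwise.
4 does not divide 10, so no element of (Z/11Z)^× has order 4.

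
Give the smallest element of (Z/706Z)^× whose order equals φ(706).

3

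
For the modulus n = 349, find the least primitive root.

2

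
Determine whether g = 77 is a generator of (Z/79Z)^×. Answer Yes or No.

Yes

φ(79) = 79 − 1 = 78 = 2 · 3 · 13.
Test 77^(78/q) mod 79 for each prime factor q of 78:
77^39 ≡ 78 (mod 79)  [q = 2: ≢ 1 ✓]
77^26 ≡ 23 (mod 79)  [q = 3: ≢ 1 ✓]
77^6 ≡ 64 (mod 79)  [q = 13: ≢ 1 ✓]
Every test exponent gives a nontrivial residue, hence 77 generates the full group.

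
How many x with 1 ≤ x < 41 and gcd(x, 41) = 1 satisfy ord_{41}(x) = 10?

4

φ(41) = 41 − 1 = 40 = 2^3 · 5.
In a cyclic group of order 40, there are φ(d) elements of order d for each divisor d of 40, and zero for non-divisors.
10 = 2 · 5 divides 40, and φ(10) = 4.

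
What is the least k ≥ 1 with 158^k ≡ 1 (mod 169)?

156

Since 158 ∈ (Z/169Z)^×, its order divides φ(169) = φ(13^2) = 13·(13−1) = 156 = 2^2 · 3 · 13.
Divisors of 156: 1, 2, 3, 4, 6, 12, 13, 26, 39, 52, 78, 156.
Check 158^d mod 169 for each divisor in increasing order:
158^1 ≡ 158 (mod 169)
158^2 ≡ 121 (mod 169)
158^3 ≡ 21 (mod 169)
158^4 ≡ 107 (mod 169)
158^6 ≡ 103 (mod 169)
158^12 ≡ 131 (mod 169)
158^13 ≡ 80 (mod 169)
158^26 ≡ 147 (mod 169)
158^39 ≡ 99 (mod 169)
158^52 ≡ 146 (mod 169)
158^78 ≡ 168 (mod 169)
158^156 ≡ 1 (mod 169) ✓
So ord_169(158) = 156.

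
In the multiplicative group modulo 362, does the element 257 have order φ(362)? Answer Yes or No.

φ(362) = φ(2)·φ(181) = 1·180 = 180 = 2^2 · 3^2 · 5.
257 is a primitive root mod 362 iff 257^(φ(362)/q) ≢ 1 for every prime q | φ(362), i.e. q ∈ {2, 3, 5}.
257^90 ≡ 361 (mod 362)  [q = 2: ≢ 1 ✓]
257^60 ≡ 313 (mod 362)  [q = 3: ≢ 1 ✓]
257^36 ≡ 223 (mod 362)  [q = 5: ≢ 1 ✓]
Every test exponent gives a nontrivial residue, hence 257 generates the full group.

Yes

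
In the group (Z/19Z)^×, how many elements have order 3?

2

φ(19) = 19 − 1 = 18 = 2 · 3^2.
Since (Z/19Z)^× is cyclic of order 18, the number of elements of order d is φ(d) when d | 18 and 0 otherwise.
3 | 18, and φ(3) = 3 − 1 = 2.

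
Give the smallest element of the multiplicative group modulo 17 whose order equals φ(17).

3

φ(17) = 17 − 1 = 16 = 2^4.
g is a primitive root iff g^(16/q) ≢ 1 (mod 17) for each prime q ∈ {2}.
g = 2: 2^8 ≡ 1 — hits 1, so not a primitive root.
g = 3: 3^8 ≡ 16 — none is 1, so 3 is a primitive root.
Hence the least primitive root of 17 is 3.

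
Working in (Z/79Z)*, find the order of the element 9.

By Lagrange's theorem, ord_79(9) divides φ(79) = 79 − 1 = 78 = 2 · 3 · 13.
Divisors of 78: 1, 2, 3, 6, 13, 26, 39, 78.
Compute 9^d (mod 79) for the divisors d until we hit 1:
9^1 ≡ 9 (mod 79)
9^2 ≡ 2 (mod 79)
9^3 ≡ 18 (mod 79)
9^6 ≡ 8 (mod 79)
9^13 ≡ 23 (mod 79)
9^26 ≡ 55 (mod 79)
9^39 ≡ 1 (mod 79) ✓
So ord_79(9) = 39.

39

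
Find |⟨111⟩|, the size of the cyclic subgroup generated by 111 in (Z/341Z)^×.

15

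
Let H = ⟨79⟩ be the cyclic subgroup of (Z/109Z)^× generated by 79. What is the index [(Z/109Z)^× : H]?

1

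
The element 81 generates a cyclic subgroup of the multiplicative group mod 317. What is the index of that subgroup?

4

ord(81) | φ(317) = 317 − 1 = 316 = 2^2 · 79.
Divisors of 316: 1, 2, 4, 79, 158, 316.
Check 81^d mod 317 for each divisor in increasing order:
81^1 ≡ 81 (mod 317)
81^2 ≡ 221 (mod 317)
81^4 ≡ 23 (mod 317)
81^79 ≡ 1 (mod 317) ✓
The order of 81 is 79, so the subgroup it generates has 79 elements.
[(Z/317Z)^× : ⟨81⟩] = 316/79 = 4.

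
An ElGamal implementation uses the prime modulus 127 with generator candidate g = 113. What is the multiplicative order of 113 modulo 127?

63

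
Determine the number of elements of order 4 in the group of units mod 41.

φ(41) = 41 − 1 = 40 = 2^3 · 5.
Since (Z/41Z)^× is cyclic of order 40, the number of elements of order d is φ(d) when d | 40 and 0 otherwise.
4 = 2^2 divides 40, and φ(4) = 2.

2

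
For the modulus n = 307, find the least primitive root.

5

φ(307) = 307 − 1 = 306 = 2 · 3^2 · 17.
g is a primitive root iff g^(306/q) ≢ 1 (mod 307) for each prime q ∈ {2, 3, 17}.
g = 2: 2^153 ≡ 306; 2^102 ≡ 1 — hits 1, so not a primitive root.
g = 3: 3^153 ≡ 306; 3^102 ≡ 1 — hits 1, so not a primitive root.
g = 4: 4^153 ≡ 1 — hits 1, so not a primitive root.
g = 5: 5^153 ≡ 306; 5^102 ≡ 289; 5^18 ≡ 81 — none is 1, so 5 is a primitive root.
The smallest primitive root modulo 307 is 5.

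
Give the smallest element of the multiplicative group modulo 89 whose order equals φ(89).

3

φ(89) = 89 − 1 = 88 = 2^3 · 11.
Test candidates g = 2, 3, … against the prime factors q ∈ {2, 11} of φ(89): g is a generator iff g^(88/q) ≢ 1 for every such q.
g = 2: 2^44 ≡ 1 — hits 1, so not a primitive root.
g = 3: 3^44 ≡ 88; 3^8 ≡ 64 — none is 1, so 3 is a primitive root.
So 3 is the smallest generator of (Z/89Z)^×.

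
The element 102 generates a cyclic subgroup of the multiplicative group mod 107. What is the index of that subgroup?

2

Since 102 ∈ (Z/107Z)^×, its order divides φ(107) = 107 − 1 = 106 = 2 · 53.
Divisors of 106: 1, 2, 53, 106.
Evaluate successive powers at the divisors of 106:
102^1 ≡ 102 (mod 107)
102^2 ≡ 25 (mod 107)
102^53 ≡ 1 (mod 107) ✓
The order of 102 is 53, so the subgroup it generates has 53 elements.
Index = |(Z/107Z)^×| / |⟨102⟩| = 106 / 53 = 2.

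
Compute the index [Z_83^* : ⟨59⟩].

The order of 59 must divide φ(83) = 83 − 1 = 82 = 2 · 41.
Divisors of 82: 1, 2, 41, 82.
Test each divisor d:
59^1 ≡ 59 (mod 83)
59^2 ≡ 78 (mod 83)
59^41 ≡ 1 (mod 83) ✓
Thus |⟨59⟩| = ord(59) = 41.
[(Z/83Z)^× : ⟨59⟩] = 82/41 = 2.

2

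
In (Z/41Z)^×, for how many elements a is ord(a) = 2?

φ(41) = 41 − 1 = 40 = 2^3 · 5.
(Z/41Z)^× is cyclic (|G| = 40); a cyclic group of order m has exactly φ(d) elements of each order d | m, and none otherwise.
2 | 40, and φ(2) = 2 − 1 = 1.

1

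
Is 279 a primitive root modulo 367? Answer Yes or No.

φ(367) = 367 − 1 = 366 = 2 · 3 · 61.
It suffices to check that the order of 279 is not a proper divisor of 366: compute 279^(366/q) for q ∈ {2, 3, 61}.
279^183 ≡ 1 (mod 367)  [q = 2: ≡ 1 ✗]
279^122 ≡ 283 (mod 367)  [q = 3: ≢ 1 ✓]
279^6 ≡ 7 (mod 367)  [q = 61: ≢ 1 ✓]
279^183 ≡ 1 shows ord(279) | 183, strictly less than φ(367); not a primitive root.

No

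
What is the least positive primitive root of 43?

3

φ(43) = 43 − 1 = 42 = 2 · 3 · 7.
g is a primitive root iff g^(42/q) ≢ 1 (mod 43) for each prime q ∈ {2, 3, 7}.
g = 2: 2^21 ≡ 42; 2^14 ≡ 1 — hits 1, so not a primitive root.
g = 3: 3^21 ≡ 42; 3^14 ≡ 36; 3^6 ≡ 41 — none is 1, so 3 is a primitive root.
So 3 is the smallest generator of (Z/43Z)^×.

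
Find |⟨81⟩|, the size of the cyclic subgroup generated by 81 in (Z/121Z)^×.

5

By Lagrange's theorem, ord_121(81) divides φ(121) = φ(11^2) = 11·(11−1) = 110 = 2 · 5 · 11.
Divisors of 110: 1, 2, 5, 10, 11, 22, 55, 110.
Compute 81^d (mod 121) for the divisors d until we hit 1:
81^1 ≡ 81 (mod 121)
81^2 ≡ 27 (mod 121)
81^5 ≡ 1 (mod 121) ✓
The smallest such exponent is 5, so the order of 81 is 5.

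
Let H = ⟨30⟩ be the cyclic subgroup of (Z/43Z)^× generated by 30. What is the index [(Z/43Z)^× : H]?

1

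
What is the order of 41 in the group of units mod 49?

14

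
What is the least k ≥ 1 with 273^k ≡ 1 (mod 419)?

209

The order of 273 must divide φ(419) = 419 − 1 = 418 = 2 · 11 · 19.
Divisors of 418: 1, 2, 11, 19, 22, 38, 209, 418.
Compute 273^d (mod 419) for the divisors d until we hit 1:
273^1 ≡ 273 (mod 419)
273^2 ≡ 366 (mod 419)
273^11 ≡ 248 (mod 419)
273^19 ≡ 348 (mod 419)
273^22 ≡ 330 (mod 419)
273^38 ≡ 13 (mod 419)
273^209 ≡ 1 (mod 419) ✓
Hence ord(273) = 209.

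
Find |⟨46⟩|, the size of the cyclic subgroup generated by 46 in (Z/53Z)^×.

13

By Lagrange's theorem, ord_53(46) divides φ(53) = 53 − 1 = 52 = 2^2 · 13.
Divisors of 52: 1, 2, 4, 13, 26, 52.
Test each divisor d:
46^1 ≡ 46 (mod 53)
46^2 ≡ 49 (mod 53)
46^4 ≡ 16 (mod 53)
46^13 ≡ 1 (mod 53) ✓
So ord_53(46) = 13.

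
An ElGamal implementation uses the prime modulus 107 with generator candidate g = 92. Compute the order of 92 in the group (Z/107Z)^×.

Since 92 ∈ (Z/107Z)^×, its order divides φ(107) = 107 − 1 = 106 = 2 · 53.
Divisors of 106: 1, 2, 53, 106.
Evaluate successive powers at the divisors of 106:
92^1 ≡ 92 (mod 107)
92^2 ≡ 11 (mod 107)
92^53 ≡ 1 (mod 107) ✓
Hence ord(92) = 53.

53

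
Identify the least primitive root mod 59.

2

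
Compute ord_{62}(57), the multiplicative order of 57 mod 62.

6

By Lagrange's theorem, ord_62(57) divides φ(62) = φ(2)·φ(31) = 1·30 = 30 = 2 · 3 · 5.
Divisors of 30: 1, 2, 3, 5, 6, 10, 15, 30.
Evaluate successive powers at the divisors of 30:
57^1 ≡ 57 (mod 62)
57^2 ≡ 25 (mod 62)
57^3 ≡ 61 (mod 62)
57^5 ≡ 37 (mod 62)
57^6 ≡ 1 (mod 62) ✓
Therefore the multiplicative order of 57 modulo 62 is 6.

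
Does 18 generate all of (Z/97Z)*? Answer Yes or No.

No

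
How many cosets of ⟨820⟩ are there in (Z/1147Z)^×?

18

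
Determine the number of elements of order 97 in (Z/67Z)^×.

φ(67) = 67 − 1 = 66 = 2 · 3 · 11.
(Z/67Z)^× is cyclic (|G| = 66); a cyclic group of order m has exactly φ(d) elements of each order d | m, and none otherwise.
Since 97 ∤ 66, the count is 0.

0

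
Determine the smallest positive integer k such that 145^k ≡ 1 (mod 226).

28

Since 145 ∈ (Z/226Z)^×, its order divides φ(226) = φ(2)·φ(113) = 1·112 = 112 = 2^4 · 7.
Divisors of 112: 1, 2, 4, 7, 8, 14, 16, 28, 56, 112.
Test each divisor d:
145^1 ≡ 145
145^2 ≡ 7
145^4 ≡ 49
145^7 ≡ 15
145^8 ≡ 141
145^14 ≡ 225
145^16 ≡ 219
145^28 ≡ 1
Hence ord(145) = 28.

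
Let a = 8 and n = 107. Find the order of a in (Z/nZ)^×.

106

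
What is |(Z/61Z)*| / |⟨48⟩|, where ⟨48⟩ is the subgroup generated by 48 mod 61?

10

Since 48 ∈ (Z/61Z)^×, its order divides φ(61) = 61 − 1 = 60 = 2^2 · 3 · 5.
Divisors of 60: 1, 2, 3, 4, 5, 6, 10, 12, 15, 20, 30, 60.
Compute 48^d (mod 61) for the divisors d until we hit 1:
48^1 ≡ 48 (mod 61)
48^2 ≡ 47 (mod 61)
48^3 ≡ 60 (mod 61)
48^4 ≡ 13 (mod 61)
48^5 ≡ 14 (mod 61)
48^6 ≡ 1 (mod 61) ✓
So ord_61(48) = 6, hence |⟨48⟩| = 6.
The index is φ(61) / ord(48) = 60 / 6 = 10.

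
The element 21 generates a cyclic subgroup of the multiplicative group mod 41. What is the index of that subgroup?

Since 21 ∈ (Z/41Z)^×, its order divides φ(41) = 41 − 1 = 40 = 2^3 · 5.
Divisors of 40: 1, 2, 4, 5, 8, 10, 20, 40.
Check 21^d mod 41 for each divisor in increasing order:
21^1 ≡ 21 (mod 41)
21^2 ≡ 31 (mod 41)
21^4 ≡ 18 (mod 41)
21^5 ≡ 9 (mod 41)
21^8 ≡ 37 (mod 41)
21^10 ≡ 40 (mod 41)
21^20 ≡ 1 (mod 41) ✓
Thus |⟨21⟩| = ord(21) = 20.
Index = |(Z/41Z)^×| / |⟨21⟩| = 40 / 20 = 2.

2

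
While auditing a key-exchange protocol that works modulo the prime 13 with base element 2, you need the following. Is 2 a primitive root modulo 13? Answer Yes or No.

Yes

φ(13) = 13 − 1 = 12 = 2^2 · 3.
An element g generates (Z/13Z)^× iff g^(12/q) ≢ 1 (mod 13) for each prime q ∈ {2, 3}.
2^6 ≡ 12 (mod 13)  [q = 2: ≢ 1 ✓]
2^4 ≡ 3 (mod 13)  [q = 3: ≢ 1 ✓]
None equal 1, so ord_13(2) = 12: 2 is a primitive root.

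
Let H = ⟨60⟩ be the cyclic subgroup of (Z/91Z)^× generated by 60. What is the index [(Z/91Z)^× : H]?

6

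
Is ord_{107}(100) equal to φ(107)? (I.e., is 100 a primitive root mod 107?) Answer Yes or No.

No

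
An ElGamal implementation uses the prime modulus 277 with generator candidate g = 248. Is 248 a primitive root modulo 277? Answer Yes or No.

No

φ(277) = 277 − 1 = 276 = 2^2 · 3 · 23.
Test 248^(276/q) mod 277 for each prime factor q of 276:
248^138 ≡ 1 (mod 277)  [q = 2: ≡ 1 ✗]
248^92 ≡ 160 (mod 277)  [q = 3: ≢ 1 ✓]
248^12 ≡ 30 (mod 277)  [q = 23: ≢ 1 ✓]
The check at q = 2 fails, so 248 generates a proper subgroup.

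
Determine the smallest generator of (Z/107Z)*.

2

φ(107) = 107 − 1 = 106 = 2 · 53.
Test candidates g = 2, 3, … against the prime factors q ∈ {2, 53} of φ(107): g is a generator iff g^(106/q) ≢ 1 for every such q.
g = 2: 2^53 ≡ 106; 2^2 ≡ 4 — none is 1, so 2 is a primitive root.
So 2 is the smallest generator of (Z/107Z)^×.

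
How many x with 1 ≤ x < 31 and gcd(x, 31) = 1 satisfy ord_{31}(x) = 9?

0

φ(31) = 31 − 1 = 30 = 2 · 3 · 5.
Since (Z/31Z)^× is cyclic of order 30, the number of elements of order d is φ(d) when d | 30 and 0 otherwise.
9 does not divide 30, so no element of (Z/31Z)^× has order 9.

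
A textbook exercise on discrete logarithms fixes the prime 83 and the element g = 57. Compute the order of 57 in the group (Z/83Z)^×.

82

The order of 57 must divide φ(83) = 83 − 1 = 82 = 2 · 41.
Divisors of 82: 1, 2, 41, 82.
Compute 57^d (mod 83) for the divisors d until we hit 1:
57^1 ≡ 57
57^2 ≡ 12
57^41 ≡ 82
57^82 ≡ 1
Hence ord(57) = 82.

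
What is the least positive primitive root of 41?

6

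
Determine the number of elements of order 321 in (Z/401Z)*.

φ(401) = 401 − 1 = 400 = 2^4 · 5^2.
Since (Z/401Z)^× is cyclic of order 400, the number of elements of order d is φ(d) when d | 400 and 0 otherwise.
Since 321 ∤ 400, the count is 0.

0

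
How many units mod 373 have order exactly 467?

0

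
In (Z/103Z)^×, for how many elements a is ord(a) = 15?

φ(103) = 103 − 1 = 102 = 2 · 3 · 17.
(Z/103Z)^× is cyclic (|G| = 102); a cyclic group of order m has exactly φ(d) elements of each order d | m, and none otherwise.
Here 102 is not a multiple of 15, so there are no elements of order 15.

0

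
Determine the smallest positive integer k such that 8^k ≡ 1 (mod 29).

28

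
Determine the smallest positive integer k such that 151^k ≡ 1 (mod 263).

131

By Lagrange's theorem, ord_263(151) divides φ(263) = 263 − 1 = 262 = 2 · 131.
Divisors of 262: 1, 2, 131, 262.
Check 151^d mod 263 for each divisor in increasing order:
151^1 ≡ 151 (mod 263)
151^2 ≡ 183 (mod 263)
151^131 ≡ 1 (mod 263) ✓
Therefore the multiplicative order of 151 modulo 263 is 131.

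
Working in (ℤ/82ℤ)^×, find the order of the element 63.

40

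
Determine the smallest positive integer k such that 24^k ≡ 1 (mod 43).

21

ord(24) | φ(43) = 43 − 1 = 42 = 2 · 3 · 7.
Divisors of 42: 1, 2, 3, 6, 7, 14, 21, 42.
Test each divisor d:
24^1 ≡ 24 (mod 43)
24^2 ≡ 17 (mod 43)
24^3 ≡ 21 (mod 43)
24^6 ≡ 11 (mod 43)
24^7 ≡ 6 (mod 43)
24^14 ≡ 36 (mod 43)
24^21 ≡ 1 (mod 43) ✓
Hence ord(24) = 21.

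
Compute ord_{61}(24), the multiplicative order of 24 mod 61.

By Lagrange's theorem, ord_61(24) divides φ(61) = 61 − 1 = 60 = 2^2 · 3 · 5.
Divisors of 60: 1, 2, 3, 4, 5, 6, 10, 12, 15, 20, 30, 60.
Compute 24^d (mod 61) for the divisors d until we hit 1:
24^1 ≡ 24
24^2 ≡ 27
24^3 ≡ 38
24^4 ≡ 58
24^5 ≡ 50
24^6 ≡ 41
24^10 ≡ 60
24^12 ≡ 34
24^15 ≡ 11
24^20 ≡ 1
Therefore the multiplicative order of 24 modulo 61 is 20.

20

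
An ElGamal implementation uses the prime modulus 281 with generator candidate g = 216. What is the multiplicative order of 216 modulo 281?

56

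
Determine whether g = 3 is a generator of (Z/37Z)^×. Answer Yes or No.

φ(37) = 37 − 1 = 36 = 2^2 · 3^2.
3 is a primitive root mod 37 iff 3^(φ(37)/q) ≢ 1 for every prime q | φ(37), i.e. q ∈ {2, 3}.
3^18 ≡ 1 (mod 37)  [q = 2: ≡ 1 ✗]
3^12 ≡ 10 (mod 37)  [q = 3: ≢ 1 ✓]
The check at q = 2 fails, so 3 generates a proper subgroup.

No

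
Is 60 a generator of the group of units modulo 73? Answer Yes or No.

Yes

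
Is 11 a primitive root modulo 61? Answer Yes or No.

No

φ(61) = 61 − 1 = 60 = 2^2 · 3 · 5.
11 is a primitive root mod 61 iff 11^(φ(61)/q) ≢ 1 for every prime q | φ(61), i.e. q ∈ {2, 3, 5}.
11^30 ≡ 60 (mod 61)  [q = 2: ≢ 1 ✓]
11^20 ≡ 1 (mod 61)  [q = 3: ≡ 1 ✗]
11^12 ≡ 1 (mod 61)  [q = 5: ≡ 1 ✗]
Since 11^20 ≡ 1, the order of 11 divides 20 < 60, so 11 is not a primitive root.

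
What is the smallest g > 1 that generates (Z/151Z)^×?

6

φ(151) = 151 − 1 = 150 = 2 · 3 · 5^2.
g is a primitive root iff g^(150/q) ≢ 1 (mod 151) for each prime q ∈ {2, 3, 5}.
g = 2: 2^75 ≡ 1 — hits 1, so not a primitive root.
g = 3: 3^75 ≡ 150; 3^50 ≡ 1 — hits 1, so not a primitive root.
g = 4: 4^75 ≡ 1 — hits 1, so not a primitive root.
g = 5: 5^75 ≡ 1 — hits 1, so not a primitive root.
g = 6: 6^75 ≡ 150; 6^50 ≡ 32; 6^30 ≡ 59 — none is 1, so 6 is a primitive root.
So 6 is the smallest generator of (Z/151Z)^×.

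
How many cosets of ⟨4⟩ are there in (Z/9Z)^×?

2

The order of 4 must divide φ(9) = φ(3^2) = 3·(3−1) = 6 = 2 · 3.
Divisors of 6: 1, 2, 3, 6.
Test each divisor d:
4^1 ≡ 4 (mod 9)
4^2 ≡ 7 (mod 9)
4^3 ≡ 1 (mod 9) ✓
The order of 4 is 3, so the subgroup it generates has 3 elements.
Index = |(Z/9Z)^×| / |⟨4⟩| = 6 / 3 = 2.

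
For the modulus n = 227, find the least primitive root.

2

φ(227) = 227 − 1 = 226 = 2 · 113.
g is a primitive root iff g^(226/q) ≢ 1 (mod 227) for each prime q ∈ {2, 113}.
g = 2: 2^113 ≡ 226; 2^2 ≡ 4 — none is 1, so 2 is a primitive root.
Hence the least primitive root of 227 is 2.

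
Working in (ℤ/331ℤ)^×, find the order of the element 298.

By Lagrange's theorem, ord_331(298) divides φ(331) = 331 − 1 = 330 = 2 · 3 · 5 · 11.
Divisors of 330: 1, 2, 3, 5, 6, 10, 11, 15, 22, 30, 33, 55, 66, 110, 165, 330.
Check 298^d mod 331 for each divisor in increasing order:
298^1 ≡ 298 (mod 331)
298^2 ≡ 96 (mod 331)
298^3 ≡ 142 (mod 331)
298^5 ≡ 61 (mod 331)
298^6 ≡ 304 (mod 331)
298^10 ≡ 80 (mod 331)
298^11 ≡ 8 (mod 331)
298^15 ≡ 246 (mod 331)
298^22 ≡ 64 (mod 331)
298^30 ≡ 274 (mod 331)
298^33 ≡ 181 (mod 331)
298^55 ≡ 330 (mod 331)
298^66 ≡ 323 (mod 331)
298^110 ≡ 1 (mod 331) ✓
The smallest such exponent is 110, so the order of 298 is 110.

110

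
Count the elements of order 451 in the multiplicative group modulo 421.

φ(421) = 421 − 1 = 420 = 2^2 · 3 · 5 · 7.
(Z/421Z)^× is cyclic (|G| = 420); a cyclic group of order m has exactly φ(d) elements of each order d | m, and none otherwise.
Since 451 ∤ 420, the count is 0.

0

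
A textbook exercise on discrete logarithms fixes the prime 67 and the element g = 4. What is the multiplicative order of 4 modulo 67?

ord(4) | φ(67) = 67 − 1 = 66 = 2 · 3 · 11.
Divisors of 66: 1, 2, 3, 6, 11, 22, 33, 66.
Check 4^d mod 67 for each divisor in increasing order:
4^1 ≡ 4
4^2 ≡ 16
4^3 ≡ 64
4^6 ≡ 9
4^11 ≡ 37
4^22 ≡ 29
4^33 ≡ 1
The smallest such exponent is 33, so the order of 4 is 33.

33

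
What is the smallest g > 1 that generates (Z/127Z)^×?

3

φ(127) = 127 − 1 = 126 = 2 · 3^2 · 7.
Test candidates g = 2, 3, … against the prime factors q ∈ {2, 3, 7} of φ(127): g is a generator iff g^(126/q) ≢ 1 for every such q.
g = 2: 2^63 ≡ 1 — hits 1, so not a primitive root.
g = 3: 3^63 ≡ 126; 3^42 ≡ 107; 3^18 ≡ 4 — none is 1, so 3 is a primitive root.
The smallest primitive root modulo 127 is 3.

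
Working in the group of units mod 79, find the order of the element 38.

13

By Lagrange's theorem, ord_79(38) divides φ(79) = 79 − 1 = 78 = 2 · 3 · 13.
Divisors of 78: 1, 2, 3, 6, 13, 26, 39, 78.
Evaluate successive powers at the divisors of 78:
38^1 ≡ 38 (mod 79)
38^2 ≡ 22 (mod 79)
38^3 ≡ 46 (mod 79)
38^6 ≡ 62 (mod 79)
38^13 ≡ 1 (mod 79) ✓
The smallest such exponent is 13, so the order of 38 is 13.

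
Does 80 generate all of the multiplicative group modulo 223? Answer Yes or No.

φ(223) = 223 − 1 = 222 = 2 · 3 · 37.
An element g generates (Z/223Z)^× iff g^(222/q) ≢ 1 (mod 223) for each prime q ∈ {2, 3, 37}.
80^111 ≡ 222 (mod 223)  [q = 2: ≢ 1 ✓]
80^74 ≡ 39 (mod 223)  [q = 3: ≢ 1 ✓]
80^6 ≡ 64 (mod 223)  [q = 37: ≢ 1 ✓]
Every test exponent gives a nontrivial residue, hence 80 generates the full group.

Yes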